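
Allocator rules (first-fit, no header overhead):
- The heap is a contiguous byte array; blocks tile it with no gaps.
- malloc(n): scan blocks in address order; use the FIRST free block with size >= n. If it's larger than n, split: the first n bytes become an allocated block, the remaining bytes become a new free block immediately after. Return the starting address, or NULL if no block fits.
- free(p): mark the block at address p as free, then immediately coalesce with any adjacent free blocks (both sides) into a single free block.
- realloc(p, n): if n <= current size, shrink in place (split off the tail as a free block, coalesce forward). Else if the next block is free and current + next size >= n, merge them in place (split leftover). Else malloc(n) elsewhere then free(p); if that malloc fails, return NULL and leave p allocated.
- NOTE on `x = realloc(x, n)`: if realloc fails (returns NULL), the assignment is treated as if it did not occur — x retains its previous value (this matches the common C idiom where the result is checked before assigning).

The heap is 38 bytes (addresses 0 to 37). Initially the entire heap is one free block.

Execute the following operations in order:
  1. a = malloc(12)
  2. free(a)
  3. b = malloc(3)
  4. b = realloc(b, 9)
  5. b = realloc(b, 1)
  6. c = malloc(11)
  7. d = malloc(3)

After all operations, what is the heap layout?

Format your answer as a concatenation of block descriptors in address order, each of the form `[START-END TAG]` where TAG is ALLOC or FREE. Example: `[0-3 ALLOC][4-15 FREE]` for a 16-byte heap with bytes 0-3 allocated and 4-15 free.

Op 1: a = malloc(12) -> a = 0; heap: [0-11 ALLOC][12-37 FREE]
Op 2: free(a) -> (freed a); heap: [0-37 FREE]
Op 3: b = malloc(3) -> b = 0; heap: [0-2 ALLOC][3-37 FREE]
Op 4: b = realloc(b, 9) -> b = 0; heap: [0-8 ALLOC][9-37 FREE]
Op 5: b = realloc(b, 1) -> b = 0; heap: [0-0 ALLOC][1-37 FREE]
Op 6: c = malloc(11) -> c = 1; heap: [0-0 ALLOC][1-11 ALLOC][12-37 FREE]
Op 7: d = malloc(3) -> d = 12; heap: [0-0 ALLOC][1-11 ALLOC][12-14 ALLOC][15-37 FREE]

Answer: [0-0 ALLOC][1-11 ALLOC][12-14 ALLOC][15-37 FREE]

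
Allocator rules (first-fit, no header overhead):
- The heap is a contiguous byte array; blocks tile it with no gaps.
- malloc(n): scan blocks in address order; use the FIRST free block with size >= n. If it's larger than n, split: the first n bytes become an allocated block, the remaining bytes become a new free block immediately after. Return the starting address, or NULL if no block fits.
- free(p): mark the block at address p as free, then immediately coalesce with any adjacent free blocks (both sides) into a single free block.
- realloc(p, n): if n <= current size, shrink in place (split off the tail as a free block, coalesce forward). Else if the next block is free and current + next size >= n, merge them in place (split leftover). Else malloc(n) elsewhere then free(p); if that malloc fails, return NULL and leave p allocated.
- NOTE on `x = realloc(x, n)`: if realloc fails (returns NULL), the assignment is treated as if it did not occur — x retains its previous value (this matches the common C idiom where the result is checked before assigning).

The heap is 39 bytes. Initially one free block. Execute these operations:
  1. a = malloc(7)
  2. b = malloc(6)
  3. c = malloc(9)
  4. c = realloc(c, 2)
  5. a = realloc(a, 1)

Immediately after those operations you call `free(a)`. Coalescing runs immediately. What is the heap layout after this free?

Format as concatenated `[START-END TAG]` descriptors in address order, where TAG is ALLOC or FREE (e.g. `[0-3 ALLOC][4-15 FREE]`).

Op 1: a = malloc(7) -> a = 0; heap: [0-6 ALLOC][7-38 FREE]
Op 2: b = malloc(6) -> b = 7; heap: [0-6 ALLOC][7-12 ALLOC][13-38 FREE]
Op 3: c = malloc(9) -> c = 13; heap: [0-6 ALLOC][7-12 ALLOC][13-21 ALLOC][22-38 FREE]
Op 4: c = realloc(c, 2) -> c = 13; heap: [0-6 ALLOC][7-12 ALLOC][13-14 ALLOC][15-38 FREE]
Op 5: a = realloc(a, 1) -> a = 0; heap: [0-0 ALLOC][1-6 FREE][7-12 ALLOC][13-14 ALLOC][15-38 FREE]
free(a): a = 0 -> block [0-0 ALLOC]; mark free, coalesce with adjacent free neighbors -> [0-6 FREE][7-12 ALLOC][13-14 ALLOC][15-38 FREE]

Answer: [0-6 FREE][7-12 ALLOC][13-14 ALLOC][15-38 FREE]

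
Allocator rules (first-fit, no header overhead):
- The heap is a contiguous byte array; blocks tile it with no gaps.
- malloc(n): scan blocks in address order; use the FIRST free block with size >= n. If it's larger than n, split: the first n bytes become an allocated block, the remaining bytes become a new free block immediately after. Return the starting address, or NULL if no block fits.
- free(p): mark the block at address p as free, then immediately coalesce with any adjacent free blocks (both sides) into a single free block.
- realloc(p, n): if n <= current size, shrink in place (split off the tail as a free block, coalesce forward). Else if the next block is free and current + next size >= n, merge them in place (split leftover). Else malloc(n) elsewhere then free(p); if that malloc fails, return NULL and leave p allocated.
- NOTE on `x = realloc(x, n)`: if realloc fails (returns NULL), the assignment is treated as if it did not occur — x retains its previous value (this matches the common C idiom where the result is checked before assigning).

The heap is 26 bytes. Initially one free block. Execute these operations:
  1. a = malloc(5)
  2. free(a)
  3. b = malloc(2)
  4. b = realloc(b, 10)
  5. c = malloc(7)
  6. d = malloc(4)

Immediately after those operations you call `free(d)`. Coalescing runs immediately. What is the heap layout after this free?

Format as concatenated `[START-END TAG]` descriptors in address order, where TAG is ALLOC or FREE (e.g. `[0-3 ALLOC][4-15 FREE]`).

Op 1: a = malloc(5) -> a = 0; heap: [0-4 ALLOC][5-25 FREE]
Op 2: free(a) -> (freed a); heap: [0-25 FREE]
Op 3: b = malloc(2) -> b = 0; heap: [0-1 ALLOC][2-25 FREE]
Op 4: b = realloc(b, 10) -> b = 0; heap: [0-9 ALLOC][10-25 FREE]
Op 5: c = malloc(7) -> c = 10; heap: [0-9 ALLOC][10-16 ALLOC][17-25 FREE]
Op 6: d = malloc(4) -> d = 17; heap: [0-9 ALLOC][10-16 ALLOC][17-20 ALLOC][21-25 FREE]
free(d): d = 17 -> block [17-20 ALLOC]; mark free, coalesce with adjacent free neighbors -> [0-9 ALLOC][10-16 ALLOC][17-25 FREE]

Answer: [0-9 ALLOC][10-16 ALLOC][17-25 FREE]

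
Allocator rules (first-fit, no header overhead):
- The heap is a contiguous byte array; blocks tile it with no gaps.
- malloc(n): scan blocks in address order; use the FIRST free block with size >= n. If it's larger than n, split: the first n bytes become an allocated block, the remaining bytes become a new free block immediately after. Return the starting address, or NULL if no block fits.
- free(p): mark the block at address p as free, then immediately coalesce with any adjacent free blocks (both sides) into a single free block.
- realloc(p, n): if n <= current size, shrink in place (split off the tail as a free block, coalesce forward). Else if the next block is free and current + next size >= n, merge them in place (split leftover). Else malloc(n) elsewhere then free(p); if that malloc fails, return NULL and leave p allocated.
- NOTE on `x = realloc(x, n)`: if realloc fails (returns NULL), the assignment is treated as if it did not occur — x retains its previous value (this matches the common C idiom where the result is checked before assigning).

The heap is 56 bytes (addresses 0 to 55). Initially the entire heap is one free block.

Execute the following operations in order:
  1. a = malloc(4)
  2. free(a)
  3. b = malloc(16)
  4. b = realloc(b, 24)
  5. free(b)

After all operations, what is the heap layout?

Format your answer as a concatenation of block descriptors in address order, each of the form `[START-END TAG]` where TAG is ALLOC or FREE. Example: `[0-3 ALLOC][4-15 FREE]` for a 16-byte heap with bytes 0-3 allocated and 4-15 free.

Answer: [0-55 FREE]

Derivation:
Op 1: a = malloc(4) -> a = 0; heap: [0-3 ALLOC][4-55 FREE]
Op 2: free(a) -> (freed a); heap: [0-55 FREE]
Op 3: b = malloc(16) -> b = 0; heap: [0-15 ALLOC][16-55 FREE]
Op 4: b = realloc(b, 24) -> b = 0; heap: [0-23 ALLOC][24-55 FREE]
Op 5: free(b) -> (freed b); heap: [0-55 FREE]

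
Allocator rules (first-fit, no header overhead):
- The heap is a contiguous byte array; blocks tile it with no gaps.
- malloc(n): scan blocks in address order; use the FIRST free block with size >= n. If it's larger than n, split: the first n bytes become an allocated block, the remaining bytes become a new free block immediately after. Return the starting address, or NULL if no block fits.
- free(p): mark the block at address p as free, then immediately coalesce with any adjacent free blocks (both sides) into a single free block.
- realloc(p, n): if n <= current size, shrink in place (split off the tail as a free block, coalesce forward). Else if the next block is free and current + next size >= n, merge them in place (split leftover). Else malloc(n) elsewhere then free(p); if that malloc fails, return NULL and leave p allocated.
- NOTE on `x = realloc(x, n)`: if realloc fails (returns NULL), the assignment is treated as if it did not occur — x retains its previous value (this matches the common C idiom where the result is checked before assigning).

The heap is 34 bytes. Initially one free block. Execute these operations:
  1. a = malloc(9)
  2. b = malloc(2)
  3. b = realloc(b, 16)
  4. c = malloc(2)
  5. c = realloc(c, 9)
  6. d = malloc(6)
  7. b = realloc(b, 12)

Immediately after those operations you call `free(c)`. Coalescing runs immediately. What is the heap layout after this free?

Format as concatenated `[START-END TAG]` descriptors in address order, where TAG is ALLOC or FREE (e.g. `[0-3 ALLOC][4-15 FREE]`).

Op 1: a = malloc(9) -> a = 0; heap: [0-8 ALLOC][9-33 FREE]
Op 2: b = malloc(2) -> b = 9; heap: [0-8 ALLOC][9-10 ALLOC][11-33 FREE]
Op 3: b = realloc(b, 16) -> b = 9; heap: [0-8 ALLOC][9-24 ALLOC][25-33 FREE]
Op 4: c = malloc(2) -> c = 25; heap: [0-8 ALLOC][9-24 ALLOC][25-26 ALLOC][27-33 FREE]
Op 5: c = realloc(c, 9) -> c = 25; heap: [0-8 ALLOC][9-24 ALLOC][25-33 ALLOC]
Op 6: d = malloc(6) -> d = NULL; heap: [0-8 ALLOC][9-24 ALLOC][25-33 ALLOC]
Op 7: b = realloc(b, 12) -> b = 9; heap: [0-8 ALLOC][9-20 ALLOC][21-24 FREE][25-33 ALLOC]
free(c): c = 25 -> block [25-33 ALLOC]; mark free, coalesce with adjacent free neighbors -> [0-8 ALLOC][9-20 ALLOC][21-33 FREE]

Answer: [0-8 ALLOC][9-20 ALLOC][21-33 FREE]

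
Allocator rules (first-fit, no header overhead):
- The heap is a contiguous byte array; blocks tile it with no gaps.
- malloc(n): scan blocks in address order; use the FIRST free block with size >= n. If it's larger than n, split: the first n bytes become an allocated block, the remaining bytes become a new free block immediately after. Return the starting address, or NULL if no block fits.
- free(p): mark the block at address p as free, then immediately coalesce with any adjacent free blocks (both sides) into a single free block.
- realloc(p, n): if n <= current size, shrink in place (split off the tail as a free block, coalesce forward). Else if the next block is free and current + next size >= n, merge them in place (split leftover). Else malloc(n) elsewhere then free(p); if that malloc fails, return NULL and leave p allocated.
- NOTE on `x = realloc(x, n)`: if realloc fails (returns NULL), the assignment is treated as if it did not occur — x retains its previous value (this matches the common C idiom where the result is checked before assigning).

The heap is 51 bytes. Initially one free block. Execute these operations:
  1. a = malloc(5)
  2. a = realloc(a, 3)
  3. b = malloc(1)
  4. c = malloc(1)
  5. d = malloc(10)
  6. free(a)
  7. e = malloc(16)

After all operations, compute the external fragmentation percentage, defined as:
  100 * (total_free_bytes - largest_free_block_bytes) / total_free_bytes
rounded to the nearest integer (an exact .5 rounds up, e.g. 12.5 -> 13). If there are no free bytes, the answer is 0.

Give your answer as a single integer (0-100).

Op 1: a = malloc(5) -> a = 0; heap: [0-4 ALLOC][5-50 FREE]
Op 2: a = realloc(a, 3) -> a = 0; heap: [0-2 ALLOC][3-50 FREE]
Op 3: b = malloc(1) -> b = 3; heap: [0-2 ALLOC][3-3 ALLOC][4-50 FREE]
Op 4: c = malloc(1) -> c = 4; heap: [0-2 ALLOC][3-3 ALLOC][4-4 ALLOC][5-50 FREE]
Op 5: d = malloc(10) -> d = 5; heap: [0-2 ALLOC][3-3 ALLOC][4-4 ALLOC][5-14 ALLOC][15-50 FREE]
Op 6: free(a) -> (freed a); heap: [0-2 FREE][3-3 ALLOC][4-4 ALLOC][5-14 ALLOC][15-50 FREE]
Op 7: e = malloc(16) -> e = 15; heap: [0-2 FREE][3-3 ALLOC][4-4 ALLOC][5-14 ALLOC][15-30 ALLOC][31-50 FREE]
Free blocks: [3 20] total_free=23 largest=20 -> 100*(23-20)/23 = 300/23 ≈ 13.043 -> rounds to 13

Answer: 13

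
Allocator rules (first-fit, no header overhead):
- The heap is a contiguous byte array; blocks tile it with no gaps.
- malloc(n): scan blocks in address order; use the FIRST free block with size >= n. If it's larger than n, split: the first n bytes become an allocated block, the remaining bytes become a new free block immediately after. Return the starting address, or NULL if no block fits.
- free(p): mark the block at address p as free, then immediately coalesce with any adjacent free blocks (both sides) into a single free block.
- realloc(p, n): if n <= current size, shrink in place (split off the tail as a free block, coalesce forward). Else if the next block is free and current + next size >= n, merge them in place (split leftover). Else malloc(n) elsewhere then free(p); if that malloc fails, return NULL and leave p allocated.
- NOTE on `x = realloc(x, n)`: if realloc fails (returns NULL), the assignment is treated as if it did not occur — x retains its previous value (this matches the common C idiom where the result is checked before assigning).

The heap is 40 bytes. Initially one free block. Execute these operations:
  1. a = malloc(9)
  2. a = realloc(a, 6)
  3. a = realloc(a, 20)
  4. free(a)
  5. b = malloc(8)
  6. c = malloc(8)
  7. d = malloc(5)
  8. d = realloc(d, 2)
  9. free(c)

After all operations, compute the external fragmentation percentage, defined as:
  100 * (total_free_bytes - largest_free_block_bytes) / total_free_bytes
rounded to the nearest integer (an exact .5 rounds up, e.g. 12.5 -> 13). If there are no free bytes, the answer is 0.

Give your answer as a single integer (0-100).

Answer: 27

Derivation:
Op 1: a = malloc(9) -> a = 0; heap: [0-8 ALLOC][9-39 FREE]
Op 2: a = realloc(a, 6) -> a = 0; heap: [0-5 ALLOC][6-39 FREE]
Op 3: a = realloc(a, 20) -> a = 0; heap: [0-19 ALLOC][20-39 FREE]
Op 4: free(a) -> (freed a); heap: [0-39 FREE]
Op 5: b = malloc(8) -> b = 0; heap: [0-7 ALLOC][8-39 FREE]
Op 6: c = malloc(8) -> c = 8; heap: [0-7 ALLOC][8-15 ALLOC][16-39 FREE]
Op 7: d = malloc(5) -> d = 16; heap: [0-7 ALLOC][8-15 ALLOC][16-20 ALLOC][21-39 FREE]
Op 8: d = realloc(d, 2) -> d = 16; heap: [0-7 ALLOC][8-15 ALLOC][16-17 ALLOC][18-39 FREE]
Op 9: free(c) -> (freed c); heap: [0-7 ALLOC][8-15 FREE][16-17 ALLOC][18-39 FREE]
Free blocks: [8 22] total_free=30 largest=22 -> 100*(30-22)/30 = 800/30 ≈ 26.667 -> rounds to 27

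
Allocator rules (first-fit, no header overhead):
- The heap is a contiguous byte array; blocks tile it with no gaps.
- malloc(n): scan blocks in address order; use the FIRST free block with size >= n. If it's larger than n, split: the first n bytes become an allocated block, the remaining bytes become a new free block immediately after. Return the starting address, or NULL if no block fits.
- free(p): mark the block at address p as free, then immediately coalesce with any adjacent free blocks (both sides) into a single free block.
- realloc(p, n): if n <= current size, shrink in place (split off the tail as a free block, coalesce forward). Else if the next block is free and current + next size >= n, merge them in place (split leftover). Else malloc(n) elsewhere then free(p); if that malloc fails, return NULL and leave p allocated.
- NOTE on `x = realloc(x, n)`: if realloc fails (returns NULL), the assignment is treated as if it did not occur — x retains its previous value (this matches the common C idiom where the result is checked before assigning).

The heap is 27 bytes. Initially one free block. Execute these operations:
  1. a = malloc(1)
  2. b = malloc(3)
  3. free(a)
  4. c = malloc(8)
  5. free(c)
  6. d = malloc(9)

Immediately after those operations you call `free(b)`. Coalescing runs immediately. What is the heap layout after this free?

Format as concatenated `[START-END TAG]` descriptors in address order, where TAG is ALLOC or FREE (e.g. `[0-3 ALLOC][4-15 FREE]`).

Op 1: a = malloc(1) -> a = 0; heap: [0-0 ALLOC][1-26 FREE]
Op 2: b = malloc(3) -> b = 1; heap: [0-0 ALLOC][1-3 ALLOC][4-26 FREE]
Op 3: free(a) -> (freed a); heap: [0-0 FREE][1-3 ALLOC][4-26 FREE]
Op 4: c = malloc(8) -> c = 4; heap: [0-0 FREE][1-3 ALLOC][4-11 ALLOC][12-26 FREE]
Op 5: free(c) -> (freed c); heap: [0-0 FREE][1-3 ALLOC][4-26 FREE]
Op 6: d = malloc(9) -> d = 4; heap: [0-0 FREE][1-3 ALLOC][4-12 ALLOC][13-26 FREE]
free(b): b = 1 -> block [1-3 ALLOC]; mark free, coalesce with adjacent free neighbors -> [0-3 FREE][4-12 ALLOC][13-26 FREE]

Answer: [0-3 FREE][4-12 ALLOC][13-26 FREE]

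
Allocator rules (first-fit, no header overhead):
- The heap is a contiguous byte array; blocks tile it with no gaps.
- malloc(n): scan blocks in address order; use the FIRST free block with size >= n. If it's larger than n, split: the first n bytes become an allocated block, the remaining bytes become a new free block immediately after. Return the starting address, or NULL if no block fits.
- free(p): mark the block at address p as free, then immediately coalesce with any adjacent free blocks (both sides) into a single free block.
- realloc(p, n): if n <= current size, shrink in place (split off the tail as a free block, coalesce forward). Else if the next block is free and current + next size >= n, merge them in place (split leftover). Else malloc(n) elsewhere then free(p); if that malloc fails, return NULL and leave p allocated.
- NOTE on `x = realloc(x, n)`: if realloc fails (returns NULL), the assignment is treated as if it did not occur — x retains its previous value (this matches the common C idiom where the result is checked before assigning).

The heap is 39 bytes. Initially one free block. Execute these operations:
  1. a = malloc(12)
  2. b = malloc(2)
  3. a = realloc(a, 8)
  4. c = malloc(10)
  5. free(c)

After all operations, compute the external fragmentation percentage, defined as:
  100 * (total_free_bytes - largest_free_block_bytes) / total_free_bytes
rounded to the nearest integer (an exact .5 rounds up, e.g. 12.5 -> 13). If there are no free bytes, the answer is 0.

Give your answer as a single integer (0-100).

Op 1: a = malloc(12) -> a = 0; heap: [0-11 ALLOC][12-38 FREE]
Op 2: b = malloc(2) -> b = 12; heap: [0-11 ALLOC][12-13 ALLOC][14-38 FREE]
Op 3: a = realloc(a, 8) -> a = 0; heap: [0-7 ALLOC][8-11 FREE][12-13 ALLOC][14-38 FREE]
Op 4: c = malloc(10) -> c = 14; heap: [0-7 ALLOC][8-11 FREE][12-13 ALLOC][14-23 ALLOC][24-38 FREE]
Op 5: free(c) -> (freed c); heap: [0-7 ALLOC][8-11 FREE][12-13 ALLOC][14-38 FREE]
Free blocks: [4 25] total_free=29 largest=25 -> 100*(29-25)/29 = 400/29 ≈ 13.793 -> rounds to 14

Answer: 14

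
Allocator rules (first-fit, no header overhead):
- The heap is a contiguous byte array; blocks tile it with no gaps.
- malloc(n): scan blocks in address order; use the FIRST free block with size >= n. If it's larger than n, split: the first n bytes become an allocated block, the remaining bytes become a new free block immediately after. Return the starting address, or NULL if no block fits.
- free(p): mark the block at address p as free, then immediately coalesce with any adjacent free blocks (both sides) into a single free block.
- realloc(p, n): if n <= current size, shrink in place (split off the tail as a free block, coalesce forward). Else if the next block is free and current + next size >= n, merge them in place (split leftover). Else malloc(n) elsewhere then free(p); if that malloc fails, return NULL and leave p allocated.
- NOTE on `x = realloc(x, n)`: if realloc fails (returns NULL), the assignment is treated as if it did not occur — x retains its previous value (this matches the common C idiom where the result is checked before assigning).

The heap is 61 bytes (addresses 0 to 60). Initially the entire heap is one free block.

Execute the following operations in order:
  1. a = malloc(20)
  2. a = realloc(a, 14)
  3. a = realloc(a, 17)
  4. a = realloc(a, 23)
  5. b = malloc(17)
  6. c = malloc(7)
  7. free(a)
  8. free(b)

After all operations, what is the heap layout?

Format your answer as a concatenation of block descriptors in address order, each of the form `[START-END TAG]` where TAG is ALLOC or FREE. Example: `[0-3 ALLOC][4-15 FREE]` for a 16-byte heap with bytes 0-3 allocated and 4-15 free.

Answer: [0-39 FREE][40-46 ALLOC][47-60 FREE]

Derivation:
Op 1: a = malloc(20) -> a = 0; heap: [0-19 ALLOC][20-60 FREE]
Op 2: a = realloc(a, 14) -> a = 0; heap: [0-13 ALLOC][14-60 FREE]
Op 3: a = realloc(a, 17) -> a = 0; heap: [0-16 ALLOC][17-60 FREE]
Op 4: a = realloc(a, 23) -> a = 0; heap: [0-22 ALLOC][23-60 FREE]
Op 5: b = malloc(17) -> b = 23; heap: [0-22 ALLOC][23-39 ALLOC][40-60 FREE]
Op 6: c = malloc(7) -> c = 40; heap: [0-22 ALLOC][23-39 ALLOC][40-46 ALLOC][47-60 FREE]
Op 7: free(a) -> (freed a); heap: [0-22 FREE][23-39 ALLOC][40-46 ALLOC][47-60 FREE]
Op 8: free(b) -> (freed b); heap: [0-39 FREE][40-46 ALLOC][47-60 FREE]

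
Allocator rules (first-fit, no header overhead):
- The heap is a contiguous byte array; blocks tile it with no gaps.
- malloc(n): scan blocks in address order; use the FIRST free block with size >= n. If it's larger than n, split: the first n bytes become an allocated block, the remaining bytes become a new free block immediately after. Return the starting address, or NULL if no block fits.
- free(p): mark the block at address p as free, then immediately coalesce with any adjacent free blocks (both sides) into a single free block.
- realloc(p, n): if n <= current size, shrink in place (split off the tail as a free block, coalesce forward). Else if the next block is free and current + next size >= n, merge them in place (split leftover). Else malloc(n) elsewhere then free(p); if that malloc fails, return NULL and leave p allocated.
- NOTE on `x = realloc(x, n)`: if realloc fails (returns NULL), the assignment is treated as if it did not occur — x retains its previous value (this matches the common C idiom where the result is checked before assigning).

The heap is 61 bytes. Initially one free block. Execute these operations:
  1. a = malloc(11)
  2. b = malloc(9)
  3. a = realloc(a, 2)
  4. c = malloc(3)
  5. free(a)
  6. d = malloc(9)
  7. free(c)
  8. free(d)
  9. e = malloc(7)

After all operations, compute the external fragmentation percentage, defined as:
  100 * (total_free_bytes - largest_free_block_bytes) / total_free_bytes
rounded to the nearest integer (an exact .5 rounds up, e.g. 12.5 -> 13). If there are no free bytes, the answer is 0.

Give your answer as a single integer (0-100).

Op 1: a = malloc(11) -> a = 0; heap: [0-10 ALLOC][11-60 FREE]
Op 2: b = malloc(9) -> b = 11; heap: [0-10 ALLOC][11-19 ALLOC][20-60 FREE]
Op 3: a = realloc(a, 2) -> a = 0; heap: [0-1 ALLOC][2-10 FREE][11-19 ALLOC][20-60 FREE]
Op 4: c = malloc(3) -> c = 2; heap: [0-1 ALLOC][2-4 ALLOC][5-10 FREE][11-19 ALLOC][20-60 FREE]
Op 5: free(a) -> (freed a); heap: [0-1 FREE][2-4 ALLOC][5-10 FREE][11-19 ALLOC][20-60 FREE]
Op 6: d = malloc(9) -> d = 20; heap: [0-1 FREE][2-4 ALLOC][5-10 FREE][11-19 ALLOC][20-28 ALLOC][29-60 FREE]
Op 7: free(c) -> (freed c); heap: [0-10 FREE][11-19 ALLOC][20-28 ALLOC][29-60 FREE]
Op 8: free(d) -> (freed d); heap: [0-10 FREE][11-19 ALLOC][20-60 FREE]
Op 9: e = malloc(7) -> e = 0; heap: [0-6 ALLOC][7-10 FREE][11-19 ALLOC][20-60 FREE]
Free blocks: [4 41] total_free=45 largest=41 -> 100*(45-41)/45 = 400/45 ≈ 8.889 -> rounds to 9

Answer: 9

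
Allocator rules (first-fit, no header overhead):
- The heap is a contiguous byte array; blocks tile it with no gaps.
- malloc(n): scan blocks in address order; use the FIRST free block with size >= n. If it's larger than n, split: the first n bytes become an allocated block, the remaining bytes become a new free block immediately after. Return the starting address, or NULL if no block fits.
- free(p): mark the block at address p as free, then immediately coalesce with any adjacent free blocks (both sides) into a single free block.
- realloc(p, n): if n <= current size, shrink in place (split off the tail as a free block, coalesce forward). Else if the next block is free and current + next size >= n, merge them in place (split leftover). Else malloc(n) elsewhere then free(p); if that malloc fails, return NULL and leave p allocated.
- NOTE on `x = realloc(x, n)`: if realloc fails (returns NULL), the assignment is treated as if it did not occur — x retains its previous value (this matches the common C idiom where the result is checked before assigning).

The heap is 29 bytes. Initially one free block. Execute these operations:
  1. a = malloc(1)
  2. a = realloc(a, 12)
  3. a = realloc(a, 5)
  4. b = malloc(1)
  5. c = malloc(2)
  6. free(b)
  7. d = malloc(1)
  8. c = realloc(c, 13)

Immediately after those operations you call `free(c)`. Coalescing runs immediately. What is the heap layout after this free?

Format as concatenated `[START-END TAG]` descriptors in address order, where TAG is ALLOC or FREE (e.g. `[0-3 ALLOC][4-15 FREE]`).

Answer: [0-4 ALLOC][5-5 ALLOC][6-28 FREE]

Derivation:
Op 1: a = malloc(1) -> a = 0; heap: [0-0 ALLOC][1-28 FREE]
Op 2: a = realloc(a, 12) -> a = 0; heap: [0-11 ALLOC][12-28 FREE]
Op 3: a = realloc(a, 5) -> a = 0; heap: [0-4 ALLOC][5-28 FREE]
Op 4: b = malloc(1) -> b = 5; heap: [0-4 ALLOC][5-5 ALLOC][6-28 FREE]
Op 5: c = malloc(2) -> c = 6; heap: [0-4 ALLOC][5-5 ALLOC][6-7 ALLOC][8-28 FREE]
Op 6: free(b) -> (freed b); heap: [0-4 ALLOC][5-5 FREE][6-7 ALLOC][8-28 FREE]
Op 7: d = malloc(1) -> d = 5; heap: [0-4 ALLOC][5-5 ALLOC][6-7 ALLOC][8-28 FREE]
Op 8: c = realloc(c, 13) -> c = 6; heap: [0-4 ALLOC][5-5 ALLOC][6-18 ALLOC][19-28 FREE]
free(c): c = 6 -> block [6-18 ALLOC]; mark free, coalesce with adjacent free neighbors -> [0-4 ALLOC][5-5 ALLOC][6-28 FREE]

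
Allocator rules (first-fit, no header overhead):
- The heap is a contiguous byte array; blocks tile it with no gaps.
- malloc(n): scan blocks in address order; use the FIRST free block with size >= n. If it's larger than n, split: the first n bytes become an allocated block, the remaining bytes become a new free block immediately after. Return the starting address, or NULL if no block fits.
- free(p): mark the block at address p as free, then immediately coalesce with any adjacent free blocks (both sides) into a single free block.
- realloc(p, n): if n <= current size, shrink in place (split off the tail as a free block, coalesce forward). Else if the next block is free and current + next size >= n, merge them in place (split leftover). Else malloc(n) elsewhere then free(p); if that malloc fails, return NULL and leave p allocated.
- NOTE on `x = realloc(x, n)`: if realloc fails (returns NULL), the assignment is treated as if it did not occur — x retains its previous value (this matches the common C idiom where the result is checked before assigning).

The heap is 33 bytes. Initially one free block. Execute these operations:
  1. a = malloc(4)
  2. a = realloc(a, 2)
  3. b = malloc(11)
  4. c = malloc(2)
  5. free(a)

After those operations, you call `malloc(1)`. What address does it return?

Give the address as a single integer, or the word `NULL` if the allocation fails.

Op 1: a = malloc(4) -> a = 0; heap: [0-3 ALLOC][4-32 FREE]
Op 2: a = realloc(a, 2) -> a = 0; heap: [0-1 ALLOC][2-32 FREE]
Op 3: b = malloc(11) -> b = 2; heap: [0-1 ALLOC][2-12 ALLOC][13-32 FREE]
Op 4: c = malloc(2) -> c = 13; heap: [0-1 ALLOC][2-12 ALLOC][13-14 ALLOC][15-32 FREE]
Op 5: free(a) -> (freed a); heap: [0-1 FREE][2-12 ALLOC][13-14 ALLOC][15-32 FREE]
malloc(1): first-fit scan over [0-1 FREE][2-12 ALLOC][13-14 ALLOC][15-32 FREE] -> 0

Answer: 0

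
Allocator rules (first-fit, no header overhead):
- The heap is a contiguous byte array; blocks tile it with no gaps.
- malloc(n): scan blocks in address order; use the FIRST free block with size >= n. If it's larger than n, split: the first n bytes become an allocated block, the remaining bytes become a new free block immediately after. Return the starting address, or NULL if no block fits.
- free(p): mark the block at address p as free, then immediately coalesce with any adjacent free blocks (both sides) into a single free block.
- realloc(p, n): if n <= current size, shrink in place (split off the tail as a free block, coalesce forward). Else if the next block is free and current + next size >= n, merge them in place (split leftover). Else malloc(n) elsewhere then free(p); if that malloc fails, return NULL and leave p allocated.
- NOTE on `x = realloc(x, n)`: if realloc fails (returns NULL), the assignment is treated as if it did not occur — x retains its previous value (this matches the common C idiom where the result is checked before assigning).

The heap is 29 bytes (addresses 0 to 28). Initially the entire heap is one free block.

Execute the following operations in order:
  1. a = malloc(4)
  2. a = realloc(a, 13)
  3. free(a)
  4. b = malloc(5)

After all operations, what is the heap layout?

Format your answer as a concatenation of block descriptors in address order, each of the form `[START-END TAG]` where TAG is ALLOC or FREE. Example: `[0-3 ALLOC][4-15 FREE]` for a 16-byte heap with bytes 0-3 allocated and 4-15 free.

Answer: [0-4 ALLOC][5-28 FREE]

Derivation:
Op 1: a = malloc(4) -> a = 0; heap: [0-3 ALLOC][4-28 FREE]
Op 2: a = realloc(a, 13) -> a = 0; heap: [0-12 ALLOC][13-28 FREE]
Op 3: free(a) -> (freed a); heap: [0-28 FREE]
Op 4: b = malloc(5) -> b = 0; heap: [0-4 ALLOC][5-28 FREE]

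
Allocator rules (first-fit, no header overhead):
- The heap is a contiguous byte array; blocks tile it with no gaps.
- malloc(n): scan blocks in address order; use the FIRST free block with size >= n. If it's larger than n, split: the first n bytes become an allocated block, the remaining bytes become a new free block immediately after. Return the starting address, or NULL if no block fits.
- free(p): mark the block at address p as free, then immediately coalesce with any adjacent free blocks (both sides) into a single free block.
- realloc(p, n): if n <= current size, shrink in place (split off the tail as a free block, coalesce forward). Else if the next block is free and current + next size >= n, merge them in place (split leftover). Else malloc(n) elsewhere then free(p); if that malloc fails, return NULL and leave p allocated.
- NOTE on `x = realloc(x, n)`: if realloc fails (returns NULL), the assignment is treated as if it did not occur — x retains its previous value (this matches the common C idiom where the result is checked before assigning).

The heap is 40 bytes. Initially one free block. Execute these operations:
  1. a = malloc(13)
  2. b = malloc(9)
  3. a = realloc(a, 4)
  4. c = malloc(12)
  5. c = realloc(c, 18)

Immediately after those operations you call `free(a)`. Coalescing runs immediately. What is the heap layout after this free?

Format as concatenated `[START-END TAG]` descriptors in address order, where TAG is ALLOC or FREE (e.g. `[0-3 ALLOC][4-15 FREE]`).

Answer: [0-12 FREE][13-21 ALLOC][22-39 ALLOC]

Derivation:
Op 1: a = malloc(13) -> a = 0; heap: [0-12 ALLOC][13-39 FREE]
Op 2: b = malloc(9) -> b = 13; heap: [0-12 ALLOC][13-21 ALLOC][22-39 FREE]
Op 3: a = realloc(a, 4) -> a = 0; heap: [0-3 ALLOC][4-12 FREE][13-21 ALLOC][22-39 FREE]
Op 4: c = malloc(12) -> c = 22; heap: [0-3 ALLOC][4-12 FREE][13-21 ALLOC][22-33 ALLOC][34-39 FREE]
Op 5: c = realloc(c, 18) -> c = 22; heap: [0-3 ALLOC][4-12 FREE][13-21 ALLOC][22-39 ALLOC]
free(a): a = 0 -> block [0-3 ALLOC]; mark free, coalesce with adjacent free neighbors -> [0-12 FREE][13-21 ALLOC][22-39 ALLOC]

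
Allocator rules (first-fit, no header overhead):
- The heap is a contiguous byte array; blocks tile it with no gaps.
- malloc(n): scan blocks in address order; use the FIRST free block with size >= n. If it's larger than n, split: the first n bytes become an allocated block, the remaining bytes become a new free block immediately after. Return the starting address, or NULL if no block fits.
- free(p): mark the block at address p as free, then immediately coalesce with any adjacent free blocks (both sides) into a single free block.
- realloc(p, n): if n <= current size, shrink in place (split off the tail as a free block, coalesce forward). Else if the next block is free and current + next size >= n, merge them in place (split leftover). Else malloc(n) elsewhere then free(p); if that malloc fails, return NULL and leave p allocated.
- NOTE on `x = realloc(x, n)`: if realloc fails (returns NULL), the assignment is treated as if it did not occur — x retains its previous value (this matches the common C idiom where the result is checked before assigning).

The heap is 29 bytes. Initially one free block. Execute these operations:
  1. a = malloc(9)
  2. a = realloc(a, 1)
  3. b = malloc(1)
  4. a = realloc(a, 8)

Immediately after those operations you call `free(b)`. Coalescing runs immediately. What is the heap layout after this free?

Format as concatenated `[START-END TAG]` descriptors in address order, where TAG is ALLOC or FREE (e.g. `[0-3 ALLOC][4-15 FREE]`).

Answer: [0-1 FREE][2-9 ALLOC][10-28 FREE]

Derivation:
Op 1: a = malloc(9) -> a = 0; heap: [0-8 ALLOC][9-28 FREE]
Op 2: a = realloc(a, 1) -> a = 0; heap: [0-0 ALLOC][1-28 FREE]
Op 3: b = malloc(1) -> b = 1; heap: [0-0 ALLOC][1-1 ALLOC][2-28 FREE]
Op 4: a = realloc(a, 8) -> a = 2; heap: [0-0 FREE][1-1 ALLOC][2-9 ALLOC][10-28 FREE]
free(b): b = 1 -> block [1-1 ALLOC]; mark free, coalesce with adjacent free neighbors -> [0-1 FREE][2-9 ALLOC][10-28 FREE]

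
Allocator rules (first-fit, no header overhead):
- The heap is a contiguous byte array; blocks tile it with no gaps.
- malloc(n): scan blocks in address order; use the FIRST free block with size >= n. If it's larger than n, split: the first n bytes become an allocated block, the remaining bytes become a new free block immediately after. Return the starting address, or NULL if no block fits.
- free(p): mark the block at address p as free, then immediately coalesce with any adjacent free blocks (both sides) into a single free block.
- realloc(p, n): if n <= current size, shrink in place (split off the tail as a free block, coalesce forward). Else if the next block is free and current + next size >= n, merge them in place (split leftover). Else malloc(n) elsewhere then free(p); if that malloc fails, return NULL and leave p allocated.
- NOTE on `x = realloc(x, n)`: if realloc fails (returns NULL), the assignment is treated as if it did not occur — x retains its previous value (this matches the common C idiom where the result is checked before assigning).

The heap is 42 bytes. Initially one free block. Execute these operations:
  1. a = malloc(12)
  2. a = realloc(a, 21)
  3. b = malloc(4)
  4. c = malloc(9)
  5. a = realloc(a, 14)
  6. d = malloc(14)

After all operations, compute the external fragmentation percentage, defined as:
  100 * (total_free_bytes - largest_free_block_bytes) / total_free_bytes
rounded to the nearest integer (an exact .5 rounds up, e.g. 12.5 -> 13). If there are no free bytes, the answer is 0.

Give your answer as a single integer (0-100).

Answer: 47

Derivation:
Op 1: a = malloc(12) -> a = 0; heap: [0-11 ALLOC][12-41 FREE]
Op 2: a = realloc(a, 21) -> a = 0; heap: [0-20 ALLOC][21-41 FREE]
Op 3: b = malloc(4) -> b = 21; heap: [0-20 ALLOC][21-24 ALLOC][25-41 FREE]
Op 4: c = malloc(9) -> c = 25; heap: [0-20 ALLOC][21-24 ALLOC][25-33 ALLOC][34-41 FREE]
Op 5: a = realloc(a, 14) -> a = 0; heap: [0-13 ALLOC][14-20 FREE][21-24 ALLOC][25-33 ALLOC][34-41 FREE]
Op 6: d = malloc(14) -> d = NULL; heap: [0-13 ALLOC][14-20 FREE][21-24 ALLOC][25-33 ALLOC][34-41 FREE]
Free blocks: [7 8] total_free=15 largest=8 -> 100*(15-8)/15 = 700/15 ≈ 46.667 -> rounds to 47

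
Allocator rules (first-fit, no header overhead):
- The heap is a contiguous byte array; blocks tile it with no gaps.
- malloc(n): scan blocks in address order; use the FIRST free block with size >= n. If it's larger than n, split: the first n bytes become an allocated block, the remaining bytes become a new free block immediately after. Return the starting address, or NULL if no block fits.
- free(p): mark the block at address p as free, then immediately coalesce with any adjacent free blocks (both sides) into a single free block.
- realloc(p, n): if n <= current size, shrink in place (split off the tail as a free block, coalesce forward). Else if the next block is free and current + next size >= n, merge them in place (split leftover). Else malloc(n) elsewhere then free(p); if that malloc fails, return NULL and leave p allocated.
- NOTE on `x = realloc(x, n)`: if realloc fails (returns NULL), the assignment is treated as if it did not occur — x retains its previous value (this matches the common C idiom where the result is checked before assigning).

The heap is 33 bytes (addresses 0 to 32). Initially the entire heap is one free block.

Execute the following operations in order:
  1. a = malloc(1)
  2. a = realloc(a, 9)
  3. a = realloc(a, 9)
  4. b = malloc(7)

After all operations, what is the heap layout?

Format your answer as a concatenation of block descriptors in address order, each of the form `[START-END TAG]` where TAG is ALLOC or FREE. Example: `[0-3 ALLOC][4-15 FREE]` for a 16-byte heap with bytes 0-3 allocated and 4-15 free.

Answer: [0-8 ALLOC][9-15 ALLOC][16-32 FREE]

Derivation:
Op 1: a = malloc(1) -> a = 0; heap: [0-0 ALLOC][1-32 FREE]
Op 2: a = realloc(a, 9) -> a = 0; heap: [0-8 ALLOC][9-32 FREE]
Op 3: a = realloc(a, 9) -> a = 0; heap: [0-8 ALLOC][9-32 FREE]
Op 4: b = malloc(7) -> b = 9; heap: [0-8 ALLOC][9-15 ALLOC][16-32 FREE]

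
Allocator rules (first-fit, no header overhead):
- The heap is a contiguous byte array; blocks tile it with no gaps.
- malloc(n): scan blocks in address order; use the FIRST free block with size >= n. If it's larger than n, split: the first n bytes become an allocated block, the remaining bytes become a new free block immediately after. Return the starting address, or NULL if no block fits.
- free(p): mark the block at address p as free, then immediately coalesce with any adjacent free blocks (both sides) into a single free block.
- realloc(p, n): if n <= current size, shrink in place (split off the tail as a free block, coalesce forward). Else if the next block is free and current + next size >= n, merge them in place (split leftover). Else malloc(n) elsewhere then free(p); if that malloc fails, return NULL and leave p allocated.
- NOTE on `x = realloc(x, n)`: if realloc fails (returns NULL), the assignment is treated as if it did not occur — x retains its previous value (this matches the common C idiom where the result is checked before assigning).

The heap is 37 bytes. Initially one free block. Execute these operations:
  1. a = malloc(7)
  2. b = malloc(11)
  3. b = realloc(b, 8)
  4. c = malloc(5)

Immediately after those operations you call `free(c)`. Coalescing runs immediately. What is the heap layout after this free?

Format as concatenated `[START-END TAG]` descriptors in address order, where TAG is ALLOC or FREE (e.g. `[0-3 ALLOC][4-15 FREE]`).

Answer: [0-6 ALLOC][7-14 ALLOC][15-36 FREE]

Derivation:
Op 1: a = malloc(7) -> a = 0; heap: [0-6 ALLOC][7-36 FREE]
Op 2: b = malloc(11) -> b = 7; heap: [0-6 ALLOC][7-17 ALLOC][18-36 FREE]
Op 3: b = realloc(b, 8) -> b = 7; heap: [0-6 ALLOC][7-14 ALLOC][15-36 FREE]
Op 4: c = malloc(5) -> c = 15; heap: [0-6 ALLOC][7-14 ALLOC][15-19 ALLOC][20-36 FREE]
free(c): c = 15 -> block [15-19 ALLOC]; mark free, coalesce with adjacent free neighbors -> [0-6 ALLOC][7-14 ALLOC][15-36 FREE]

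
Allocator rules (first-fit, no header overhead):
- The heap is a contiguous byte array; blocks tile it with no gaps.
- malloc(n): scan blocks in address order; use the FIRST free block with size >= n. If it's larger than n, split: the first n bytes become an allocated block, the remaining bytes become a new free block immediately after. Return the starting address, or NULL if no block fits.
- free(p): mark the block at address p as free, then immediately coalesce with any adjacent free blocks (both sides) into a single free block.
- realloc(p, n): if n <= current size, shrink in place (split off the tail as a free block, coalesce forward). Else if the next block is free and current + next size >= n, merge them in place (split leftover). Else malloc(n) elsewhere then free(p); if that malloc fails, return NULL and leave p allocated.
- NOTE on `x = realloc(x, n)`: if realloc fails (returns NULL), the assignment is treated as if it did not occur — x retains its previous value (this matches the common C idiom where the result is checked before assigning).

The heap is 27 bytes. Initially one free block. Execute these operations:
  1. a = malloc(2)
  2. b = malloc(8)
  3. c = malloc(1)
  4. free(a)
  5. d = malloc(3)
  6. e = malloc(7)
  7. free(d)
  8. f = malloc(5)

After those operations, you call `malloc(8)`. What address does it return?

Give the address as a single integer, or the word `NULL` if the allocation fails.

Op 1: a = malloc(2) -> a = 0; heap: [0-1 ALLOC][2-26 FREE]
Op 2: b = malloc(8) -> b = 2; heap: [0-1 ALLOC][2-9 ALLOC][10-26 FREE]
Op 3: c = malloc(1) -> c = 10; heap: [0-1 ALLOC][2-9 ALLOC][10-10 ALLOC][11-26 FREE]
Op 4: free(a) -> (freed a); heap: [0-1 FREE][2-9 ALLOC][10-10 ALLOC][11-26 FREE]
Op 5: d = malloc(3) -> d = 11; heap: [0-1 FREE][2-9 ALLOC][10-10 ALLOC][11-13 ALLOC][14-26 FREE]
Op 6: e = malloc(7) -> e = 14; heap: [0-1 FREE][2-9 ALLOC][10-10 ALLOC][11-13 ALLOC][14-20 ALLOC][21-26 FREE]
Op 7: free(d) -> (freed d); heap: [0-1 FREE][2-9 ALLOC][10-10 ALLOC][11-13 FREE][14-20 ALLOC][21-26 FREE]
Op 8: f = malloc(5) -> f = 21; heap: [0-1 FREE][2-9 ALLOC][10-10 ALLOC][11-13 FREE][14-20 ALLOC][21-25 ALLOC][26-26 FREE]
malloc(8): first-fit scan over [0-1 FREE][2-9 ALLOC][10-10 ALLOC][11-13 FREE][14-20 ALLOC][21-25 ALLOC][26-26 FREE] -> NULL

Answer: NULL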